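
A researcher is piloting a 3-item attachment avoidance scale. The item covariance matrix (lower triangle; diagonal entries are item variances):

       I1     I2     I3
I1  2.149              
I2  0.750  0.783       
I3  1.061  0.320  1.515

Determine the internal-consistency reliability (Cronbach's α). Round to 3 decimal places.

sum of item variances = 2.149 + 0.783 + 1.515 = 4.447
Σ_{i<j} σ_ij = 2.131
total variance = 4.447 + 2 × 2.131 = 8.709
α = (k/(k−1))·(1 − sum of item variances/total variance) = (3/2)·(1 − 4.447/8.709) = 0.734

Cronbach's α = 0.734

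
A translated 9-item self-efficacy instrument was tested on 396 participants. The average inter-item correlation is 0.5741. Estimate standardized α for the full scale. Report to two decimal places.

standardized α = 0.92

Standardized α = k·r̄ / (1 + (k−1)·r̄) = 9 × 0.5741 / (1 + 8 × 0.5741)
  = 5.1669 / 5.5928 = 0.92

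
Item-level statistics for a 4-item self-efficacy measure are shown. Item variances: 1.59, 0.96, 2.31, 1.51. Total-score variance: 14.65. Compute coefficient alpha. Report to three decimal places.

Σσᵢ² = 1.59 + 0.96 + 2.31 + 1.51 = 6.37
α = (k/(k−1))·(1 − Σσᵢ²/σ²_T) = (4/3)·(1 − 6.37/14.65) = 0.754

coefficient alpha = 0.754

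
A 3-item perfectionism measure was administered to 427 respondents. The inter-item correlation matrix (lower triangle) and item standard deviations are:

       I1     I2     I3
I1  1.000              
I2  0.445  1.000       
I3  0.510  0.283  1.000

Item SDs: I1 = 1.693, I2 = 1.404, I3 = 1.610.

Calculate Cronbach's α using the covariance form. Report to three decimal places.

Cronbach's α = 0.681

Σσ²ᵢ = 1.693² + 1.404² + 1.610² = 7.4296
Covariances σ_ij = r_ij · s_i · s_j:
  σ(I1,I2) = 0.445 × 1.693 × 1.404 = 1.0578
  σ(I1,I3) = 0.510 × 1.693 × 1.610 = 1.3901
  σ(I2,I3) = 0.283 × 1.404 × 1.610 = 0.6397
σ²_T = Σσ²ᵢ + 2·Σσ_ij = 7.4296 + 2 × 3.0876 = 13.6048
α = (3/2)·(1 − 7.4296/13.6048) = 0.681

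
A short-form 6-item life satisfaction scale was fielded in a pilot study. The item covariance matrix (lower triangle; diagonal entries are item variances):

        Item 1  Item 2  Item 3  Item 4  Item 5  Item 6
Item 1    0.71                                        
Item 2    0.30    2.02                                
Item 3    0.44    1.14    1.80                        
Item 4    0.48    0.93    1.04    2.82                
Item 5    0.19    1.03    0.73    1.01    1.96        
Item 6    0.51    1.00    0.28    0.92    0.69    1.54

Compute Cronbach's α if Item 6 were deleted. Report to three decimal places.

Cronbach's α = 0.763

Remaining items: Item 1, Item 2, Item 3, Item 4, Item 5 (k = 5).
Σσᵢ² = 0.71 + 2.02 + 1.80 + 2.82 + 1.96 = 9.31
Var(T) = 9.31 + 2 × 7.29 = 23.89
α (item deleted) = (5/4)·(1 − 9.31/23.89) = 0.763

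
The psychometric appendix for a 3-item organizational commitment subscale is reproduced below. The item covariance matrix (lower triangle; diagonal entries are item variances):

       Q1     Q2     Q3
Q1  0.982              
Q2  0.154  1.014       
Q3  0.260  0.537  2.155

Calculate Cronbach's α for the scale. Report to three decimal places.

Σσᵢ² = 0.982 + 1.014 + 2.155 = 4.151
Σ_{i<j} σ_ij = 0.951
total variance = 4.151 + 2 × 0.951 = 6.053
α = (k/(k−1))·(1 − Σσᵢ²/total variance) = (3/2)·(1 − 4.151/6.053) = 0.471

Cronbach's α = 0.471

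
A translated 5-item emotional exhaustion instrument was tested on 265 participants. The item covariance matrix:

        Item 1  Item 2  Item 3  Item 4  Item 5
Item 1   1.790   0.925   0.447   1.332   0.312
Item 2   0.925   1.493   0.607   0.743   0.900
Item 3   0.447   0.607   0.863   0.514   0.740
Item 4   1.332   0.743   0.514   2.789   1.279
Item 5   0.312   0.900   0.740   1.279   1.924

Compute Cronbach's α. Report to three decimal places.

α = 0.797

sum of item variances = 1.790 + 1.493 + 0.863 + 2.789 + 1.924 = 8.859
Σ_{i<j} σ_ij = 7.799
σ²_T = 8.859 + 2 × 7.799 = 24.457
α = (k/(k−1))·(1 − sum of item variances/σ²_T) = (5/4)·(1 − 8.859/24.457) = 0.797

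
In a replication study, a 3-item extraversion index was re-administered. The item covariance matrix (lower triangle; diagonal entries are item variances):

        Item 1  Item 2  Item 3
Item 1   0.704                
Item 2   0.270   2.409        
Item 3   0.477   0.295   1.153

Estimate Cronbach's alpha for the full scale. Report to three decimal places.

Σσᵢ² = 0.704 + 2.409 + 1.153 = 4.266
Σ_{i<j} σ_ij = 1.042
total variance = 4.266 + 2 × 1.042 = 6.350
α = (k/(k−1))·(1 − Σσᵢ²/total variance) = (3/2)·(1 − 4.266/6.350) = 0.492

Cronbach's alpha = 0.492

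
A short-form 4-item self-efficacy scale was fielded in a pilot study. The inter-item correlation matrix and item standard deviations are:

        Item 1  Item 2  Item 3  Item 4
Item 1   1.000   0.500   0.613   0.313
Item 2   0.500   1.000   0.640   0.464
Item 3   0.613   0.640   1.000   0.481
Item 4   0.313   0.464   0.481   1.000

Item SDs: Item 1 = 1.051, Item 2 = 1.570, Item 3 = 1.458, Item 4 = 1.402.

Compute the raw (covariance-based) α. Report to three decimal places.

Σσ²ᵢ = 1.051² + 1.570² + 1.458² + 1.402² = 7.6609
Covariances σ_ij = r_ij · s_i · s_j:
  σ(Item 1,Item 2) = 0.500 × 1.051 × 1.570 = 0.8250
  σ(Item 1,Item 3) = 0.613 × 1.051 × 1.458 = 0.9393
  σ(Item 1,Item 4) = 0.313 × 1.051 × 1.402 = 0.4612
  σ(Item 2,Item 3) = 0.640 × 1.570 × 1.458 = 1.4650
  σ(Item 2,Item 4) = 0.464 × 1.570 × 1.402 = 1.0213
  σ(Item 3,Item 4) = 0.481 × 1.458 × 1.402 = 0.9832
σ²_T = Σσ²ᵢ + 2·Σσ_ij = 7.6609 + 2 × 5.6950 = 19.0509
α = (4/3)·(1 − 7.6609/19.0509) = 0.797

α = 0.797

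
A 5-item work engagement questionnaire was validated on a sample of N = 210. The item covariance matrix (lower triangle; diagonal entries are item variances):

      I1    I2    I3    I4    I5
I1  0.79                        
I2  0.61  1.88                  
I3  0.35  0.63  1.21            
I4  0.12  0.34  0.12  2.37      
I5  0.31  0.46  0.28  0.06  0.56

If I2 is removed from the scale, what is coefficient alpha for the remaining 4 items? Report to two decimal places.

Remaining items: I1, I3, I4, I5 (k = 4).
Σσᵢ² = 0.79 + 1.21 + 2.37 + 0.56 = 4.93
Var(T) = 4.93 + 2 × 1.24 = 7.41
α (item deleted) = (4/3)·(1 − 4.93/7.41) = 0.45

coefficient alpha = 0.45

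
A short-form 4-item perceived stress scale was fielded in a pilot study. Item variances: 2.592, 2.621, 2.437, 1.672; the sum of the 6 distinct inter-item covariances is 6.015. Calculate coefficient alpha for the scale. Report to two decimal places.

Σσᵢ² = 2.592 + 2.621 + 2.437 + 1.672 = 9.322
Sum of distinct covariances = 6.015
σ²_T = Σσᵢ² + 2·Σcov = 9.322 + 2 × 6.015 = 21.352
α = (4/3)·(1 − 9.322/21.352) = 0.75

α = 0.75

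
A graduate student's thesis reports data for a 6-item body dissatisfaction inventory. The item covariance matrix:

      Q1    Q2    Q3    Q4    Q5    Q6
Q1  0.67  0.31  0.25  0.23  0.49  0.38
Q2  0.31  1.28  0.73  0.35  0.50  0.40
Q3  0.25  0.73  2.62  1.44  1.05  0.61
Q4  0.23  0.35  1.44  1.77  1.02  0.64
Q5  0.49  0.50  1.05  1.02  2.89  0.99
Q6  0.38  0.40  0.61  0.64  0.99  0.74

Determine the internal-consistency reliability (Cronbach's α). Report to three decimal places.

α = 0.784

ΣVar(i) = 0.67 + 1.28 + 2.62 + 1.77 + 2.89 + 0.74 = 9.97
Σ_{i<j} σ_ij = 9.39
σ²_T = 9.97 + 2 × 9.39 = 28.75
α = (k/(k−1))·(1 − ΣVar(i)/σ²_T) = (6/5)·(1 − 9.97/28.75) = 0.784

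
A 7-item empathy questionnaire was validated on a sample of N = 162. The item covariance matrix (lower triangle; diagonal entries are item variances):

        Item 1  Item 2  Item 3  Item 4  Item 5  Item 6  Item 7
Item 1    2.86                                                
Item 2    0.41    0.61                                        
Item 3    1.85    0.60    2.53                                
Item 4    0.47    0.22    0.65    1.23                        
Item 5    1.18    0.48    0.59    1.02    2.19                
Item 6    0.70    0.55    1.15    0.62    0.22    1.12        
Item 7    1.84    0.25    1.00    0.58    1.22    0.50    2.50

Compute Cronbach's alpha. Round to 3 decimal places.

α = 0.830

Σσᵢ² = 2.86 + 0.61 + 2.53 + 1.23 + 2.19 + 1.12 + 2.50 = 13.04
Sum of off-diagonal covariances = 16.10
σ²_T = 13.04 + 2 × 16.10 = 45.24
α = (k/(k−1))·(1 − Σσᵢ²/σ²_T) = (7/6)·(1 − 13.04/45.24) = 0.830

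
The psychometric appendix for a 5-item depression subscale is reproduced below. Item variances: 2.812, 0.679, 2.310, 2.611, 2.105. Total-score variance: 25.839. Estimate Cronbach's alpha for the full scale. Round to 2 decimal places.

sum of item variances = 2.812 + 0.679 + 2.310 + 2.611 + 2.105 = 10.517
α = (k/(k−1))·(1 − sum of item variances/σ²_T) = (5/4)·(1 − 10.517/25.839) = 0.74

Cronbach's alpha = 0.74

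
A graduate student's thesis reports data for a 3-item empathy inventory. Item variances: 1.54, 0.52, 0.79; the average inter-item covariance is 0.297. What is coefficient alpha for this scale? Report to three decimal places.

sum of item variances = 1.54 + 0.52 + 0.79 = 2.85
Sum of the 3 distinct covariances = 3 × 0.297 = 0.891
σ²_total = sum of item variances + 2·Σcov = 2.85 + 2 × 0.891 = 4.632
α = (3/2)·(1 − 2.85/4.632) = 0.577

coefficient alpha = 0.577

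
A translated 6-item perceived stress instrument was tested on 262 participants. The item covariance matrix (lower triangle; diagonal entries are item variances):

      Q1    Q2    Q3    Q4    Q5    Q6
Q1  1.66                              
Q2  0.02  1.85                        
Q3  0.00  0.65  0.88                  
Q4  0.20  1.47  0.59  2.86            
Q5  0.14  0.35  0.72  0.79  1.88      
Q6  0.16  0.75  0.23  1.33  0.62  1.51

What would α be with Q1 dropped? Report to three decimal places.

α = 0.782

Remaining items: Q2, Q3, Q4, Q5, Q6 (k = 5).
Σσᵢ² = 1.85 + 0.88 + 2.86 + 1.88 + 1.51 = 8.98
σ²_T = 8.98 + 2 × 7.50 = 23.98
α (item deleted) = (5/4)·(1 − 8.98/23.98) = 0.782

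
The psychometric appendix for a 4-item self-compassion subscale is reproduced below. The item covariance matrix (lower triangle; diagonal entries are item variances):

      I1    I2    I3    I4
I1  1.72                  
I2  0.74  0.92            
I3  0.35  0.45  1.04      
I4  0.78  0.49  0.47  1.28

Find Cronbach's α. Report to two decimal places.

α = 0.76

Σσ²ᵢ = 1.72 + 0.92 + 1.04 + 1.28 = 4.96
Sum of the distinct covariances = 3.28
σ²_T = 4.96 + 2 × 3.28 = 11.52
α = (k/(k−1))·(1 − Σσ²ᵢ/σ²_T) = (4/3)·(1 − 4.96/11.52) = 0.76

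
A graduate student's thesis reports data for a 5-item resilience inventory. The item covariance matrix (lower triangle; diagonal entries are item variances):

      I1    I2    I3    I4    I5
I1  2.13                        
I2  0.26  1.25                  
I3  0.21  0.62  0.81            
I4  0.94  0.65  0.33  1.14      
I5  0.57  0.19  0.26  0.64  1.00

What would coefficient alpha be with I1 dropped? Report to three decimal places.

coefficient alpha = 0.749

Remaining items: I2, I3, I4, I5 (k = 4).
Σσᵢ² = 1.25 + 0.81 + 1.14 + 1.00 = 4.20
total variance = 4.20 + 2 × 2.69 = 9.58
α (item deleted) = (4/3)·(1 − 4.20/9.58) = 0.749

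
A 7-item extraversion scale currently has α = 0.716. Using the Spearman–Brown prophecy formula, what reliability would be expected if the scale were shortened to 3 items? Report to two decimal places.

Length factor m = 3/7 = 0.4286
α' = m·α / (1 − (1−m)·α)
   = 3/7 × 0.716 / (1 − (1 − 3/7) × 0.716)
   = 0.3069 / 0.5909 = 0.52

predicted reliability = 0.52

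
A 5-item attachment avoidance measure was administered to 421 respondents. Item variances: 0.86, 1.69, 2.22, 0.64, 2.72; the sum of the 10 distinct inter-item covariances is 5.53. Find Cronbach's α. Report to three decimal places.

Cronbach's α = 0.720

Σσ²ᵢ = 0.86 + 1.69 + 2.22 + 0.64 + 2.72 = 8.13
Sum of distinct covariances = 5.53
σ²_total = Σσ²ᵢ + 2·Σcov = 8.13 + 2 × 5.53 = 19.19
α = (5/4)·(1 − 8.13/19.19) = 0.720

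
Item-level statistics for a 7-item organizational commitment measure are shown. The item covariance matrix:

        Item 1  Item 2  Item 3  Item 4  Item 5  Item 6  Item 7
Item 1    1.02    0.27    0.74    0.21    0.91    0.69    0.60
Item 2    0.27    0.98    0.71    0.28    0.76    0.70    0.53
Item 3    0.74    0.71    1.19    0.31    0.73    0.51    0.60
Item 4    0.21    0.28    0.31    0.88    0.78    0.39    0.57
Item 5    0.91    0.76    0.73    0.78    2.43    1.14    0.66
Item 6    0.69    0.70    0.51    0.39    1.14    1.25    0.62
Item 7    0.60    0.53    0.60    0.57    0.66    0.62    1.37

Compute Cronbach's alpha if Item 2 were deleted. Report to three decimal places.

Cronbach's alpha = 0.839

Remaining items: Item 1, Item 3, Item 4, Item 5, Item 6, Item 7 (k = 6).
Σσ²ᵢ = 1.02 + 1.19 + 0.88 + 2.43 + 1.25 + 1.37 = 8.14
total variance = 8.14 + 2 × 9.46 = 27.06
α (item deleted) = (6/5)·(1 − 8.14/27.06) = 0.839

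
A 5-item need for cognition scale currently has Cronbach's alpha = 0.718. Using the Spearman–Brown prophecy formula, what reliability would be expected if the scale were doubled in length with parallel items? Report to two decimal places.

predicted reliability = 0.84

Length factor m = 2
α' = m·α / (1 + (m−1)·α)
   = 2 × 0.718 / (1 + (2 − 1) × 0.718)
   = 1.4360 / 1.7180 = 0.84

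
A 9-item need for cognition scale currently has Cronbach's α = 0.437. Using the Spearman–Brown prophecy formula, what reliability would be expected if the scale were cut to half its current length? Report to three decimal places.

predicted reliability = 0.280

Length factor m = 1/2
α' = m·α / (1 − (1−m)·α)
   = 1/2 × 0.437 / (1 − (1 − 1/2) × 0.437)
   = 0.2185 / 0.7815 = 0.280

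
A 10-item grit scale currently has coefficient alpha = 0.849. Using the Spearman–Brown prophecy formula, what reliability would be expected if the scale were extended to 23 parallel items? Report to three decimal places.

Length factor m = 23/10 = 2.3000
α' = m·α / (1 + (m−1)·α)
   = 23/10 × 0.849 / (1 + (23/10 − 1) × 0.849)
   = 1.9527 / 2.1037 = 0.928

predicted reliability = 0.928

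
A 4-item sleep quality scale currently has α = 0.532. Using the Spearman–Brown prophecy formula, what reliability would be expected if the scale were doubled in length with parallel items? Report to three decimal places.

predicted reliability = 0.695

Length factor m = 2
α' = m·α / (1 + (m−1)·α)
   = 2 × 0.532 / (1 + (2 − 1) × 0.532)
   = 1.0640 / 1.5320 = 0.695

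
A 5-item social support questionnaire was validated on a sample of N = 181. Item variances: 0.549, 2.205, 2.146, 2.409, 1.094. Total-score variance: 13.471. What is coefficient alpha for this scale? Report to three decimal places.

ΣVar(i) = 0.549 + 2.205 + 2.146 + 2.409 + 1.094 = 8.403
α = (k/(k−1))·(1 − ΣVar(i)/total variance) = (5/4)·(1 − 8.403/13.471) = 0.470

coefficient alpha = 0.470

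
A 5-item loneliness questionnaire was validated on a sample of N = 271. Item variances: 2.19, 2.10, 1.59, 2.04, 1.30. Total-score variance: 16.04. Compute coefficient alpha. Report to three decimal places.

Σσᵢ² = 2.19 + 2.10 + 1.59 + 2.04 + 1.30 = 9.22
α = (k/(k−1))·(1 − Σσᵢ²/total variance) = (5/4)·(1 − 9.22/16.04) = 0.531

coefficient alpha = 0.531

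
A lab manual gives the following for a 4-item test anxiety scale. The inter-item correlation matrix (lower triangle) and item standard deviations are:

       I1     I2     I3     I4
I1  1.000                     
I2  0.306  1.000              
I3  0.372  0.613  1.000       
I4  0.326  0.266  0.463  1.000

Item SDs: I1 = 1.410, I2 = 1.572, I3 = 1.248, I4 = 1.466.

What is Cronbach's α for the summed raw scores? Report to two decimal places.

Σσ²ᵢ = 1.410² + 1.572² + 1.248² + 1.466² = 8.1659
Covariances σ_ij = r_ij · s_i · s_j:
  σ(I1,I2) = 0.306 × 1.410 × 1.572 = 0.6783
  σ(I1,I3) = 0.372 × 1.410 × 1.248 = 0.6546
  σ(I1,I4) = 0.326 × 1.410 × 1.466 = 0.6739
  σ(I2,I3) = 0.613 × 1.572 × 1.248 = 1.2026
  σ(I2,I4) = 0.266 × 1.572 × 1.466 = 0.6130
  σ(I3,I4) = 0.463 × 1.248 × 1.466 = 0.8471
σ²_T = Σσ²ᵢ + 2·Σσ_ij = 8.1659 + 2 × 4.6695 = 17.5049
α = (4/3)·(1 − 8.1659/17.5049) = 0.71

Cronbach's α = 0.71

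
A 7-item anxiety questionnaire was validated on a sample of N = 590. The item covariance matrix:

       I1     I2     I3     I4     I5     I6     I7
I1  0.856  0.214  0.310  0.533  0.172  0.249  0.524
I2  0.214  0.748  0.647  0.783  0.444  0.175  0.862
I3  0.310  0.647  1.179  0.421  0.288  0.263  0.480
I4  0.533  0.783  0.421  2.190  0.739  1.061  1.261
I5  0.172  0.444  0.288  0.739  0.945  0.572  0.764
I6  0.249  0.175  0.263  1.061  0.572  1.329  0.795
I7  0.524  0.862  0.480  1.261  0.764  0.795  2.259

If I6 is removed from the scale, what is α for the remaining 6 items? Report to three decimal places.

Remaining items: I1, I2, I3, I4, I5, I7 (k = 6).
Σσ²ᵢ = 0.856 + 0.748 + 1.179 + 2.190 + 0.945 + 2.259 = 8.177
Var(T) = 8.177 + 2 × 8.442 = 25.061
α (item deleted) = (6/5)·(1 − 8.177/25.061) = 0.808

α = 0.808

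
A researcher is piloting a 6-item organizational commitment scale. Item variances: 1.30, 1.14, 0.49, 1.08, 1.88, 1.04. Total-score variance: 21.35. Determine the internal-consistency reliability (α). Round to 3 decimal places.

Σσ²ᵢ = 1.30 + 1.14 + 0.49 + 1.08 + 1.88 + 1.04 = 6.93
α = (k/(k−1))·(1 − Σσ²ᵢ/Var(T)) = (6/5)·(1 − 6.93/21.35) = 0.810

α = 0.810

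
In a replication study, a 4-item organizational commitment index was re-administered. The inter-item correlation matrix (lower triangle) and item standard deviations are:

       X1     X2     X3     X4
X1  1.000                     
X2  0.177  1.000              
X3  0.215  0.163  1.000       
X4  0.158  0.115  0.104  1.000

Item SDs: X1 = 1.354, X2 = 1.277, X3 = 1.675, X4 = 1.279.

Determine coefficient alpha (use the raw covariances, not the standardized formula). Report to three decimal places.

Σσ²ᵢ = 1.354² + 1.277² + 1.675² + 1.279² = 7.9055
Covariances σ_ij = r_ij · s_i · s_j:
  σ(X1,X2) = 0.177 × 1.354 × 1.277 = 0.3060
  σ(X1,X3) = 0.215 × 1.354 × 1.675 = 0.4876
  σ(X1,X4) = 0.158 × 1.354 × 1.279 = 0.2736
  σ(X2,X3) = 0.163 × 1.277 × 1.675 = 0.3487
  σ(X2,X4) = 0.115 × 1.277 × 1.279 = 0.1878
  σ(X3,X4) = 0.104 × 1.675 × 1.279 = 0.2228
σ²_T = Σσ²ᵢ + 2·Σσ_ij = 7.9055 + 2 × 1.8265 = 11.5585
α = (4/3)·(1 − 7.9055/11.5585) = 0.421

coefficient alpha = 0.421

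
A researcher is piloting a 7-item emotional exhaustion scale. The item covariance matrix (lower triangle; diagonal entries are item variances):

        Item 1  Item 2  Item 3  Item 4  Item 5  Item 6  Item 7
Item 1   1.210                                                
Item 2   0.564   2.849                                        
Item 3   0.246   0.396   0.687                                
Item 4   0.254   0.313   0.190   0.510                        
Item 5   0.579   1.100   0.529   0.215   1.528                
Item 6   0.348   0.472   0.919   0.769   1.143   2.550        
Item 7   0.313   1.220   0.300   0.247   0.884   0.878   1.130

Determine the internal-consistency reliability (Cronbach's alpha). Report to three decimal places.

Cronbach's alpha = 0.810

sum of item variances = 1.210 + 2.849 + 0.687 + 0.510 + 1.528 + 2.550 + 1.130 = 10.464
Sum of the distinct covariances = 11.879
σ²_T = 10.464 + 2 × 11.879 = 34.222
α = (k/(k−1))·(1 − sum of item variances/σ²_T) = (7/6)·(1 − 10.464/34.222) = 0.810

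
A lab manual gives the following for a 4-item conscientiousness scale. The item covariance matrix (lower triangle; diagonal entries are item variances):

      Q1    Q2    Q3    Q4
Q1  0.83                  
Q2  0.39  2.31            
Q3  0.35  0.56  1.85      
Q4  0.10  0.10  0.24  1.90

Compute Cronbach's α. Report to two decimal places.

Σσ²ᵢ = 0.83 + 2.31 + 1.85 + 1.90 = 6.89
Sum of the distinct covariances = 1.74
σ²_total = 6.89 + 2 × 1.74 = 10.37
α = (k/(k−1))·(1 − Σσ²ᵢ/σ²_total) = (4/3)·(1 − 6.89/10.37) = 0.45

α = 0.45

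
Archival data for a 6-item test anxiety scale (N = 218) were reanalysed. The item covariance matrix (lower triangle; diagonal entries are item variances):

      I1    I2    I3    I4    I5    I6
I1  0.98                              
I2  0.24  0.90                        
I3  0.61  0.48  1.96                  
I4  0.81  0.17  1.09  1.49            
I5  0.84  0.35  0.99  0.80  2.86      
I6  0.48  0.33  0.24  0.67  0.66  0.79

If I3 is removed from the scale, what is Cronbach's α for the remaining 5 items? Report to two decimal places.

α = 0.75

Remaining items: I1, I2, I4, I5, I6 (k = 5).
Σσ²ᵢ = 0.98 + 0.90 + 1.49 + 2.86 + 0.79 = 7.02
σ²_T = 7.02 + 2 × 5.35 = 17.72
α (item deleted) = (5/4)·(1 − 7.02/17.72) = 0.75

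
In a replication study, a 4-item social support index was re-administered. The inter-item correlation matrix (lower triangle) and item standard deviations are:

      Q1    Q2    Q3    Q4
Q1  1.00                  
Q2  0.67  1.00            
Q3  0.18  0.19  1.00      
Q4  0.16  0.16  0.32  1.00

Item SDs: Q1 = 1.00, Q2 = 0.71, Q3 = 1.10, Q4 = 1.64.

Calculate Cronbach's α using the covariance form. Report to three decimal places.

Σσ²ᵢ = 1.00² + 0.71² + 1.10² + 1.64² = 5.4037
Covariances σ_ij = r_ij · s_i · s_j:
  σ(Q1,Q2) = 0.67 × 1.00 × 0.71 = 0.4757
  σ(Q1,Q3) = 0.18 × 1.00 × 1.10 = 0.1980
  σ(Q1,Q4) = 0.16 × 1.00 × 1.64 = 0.2624
  σ(Q2,Q3) = 0.19 × 0.71 × 1.10 = 0.1484
  σ(Q2,Q4) = 0.16 × 0.71 × 1.64 = 0.1863
  σ(Q3,Q4) = 0.32 × 1.10 × 1.64 = 0.5773
σ²_T = Σσ²ᵢ + 2·Σσ_ij = 5.4037 + 2 × 1.8481 = 9.0999
α = (4/3)·(1 − 5.4037/9.0999) = 0.542

α = 0.542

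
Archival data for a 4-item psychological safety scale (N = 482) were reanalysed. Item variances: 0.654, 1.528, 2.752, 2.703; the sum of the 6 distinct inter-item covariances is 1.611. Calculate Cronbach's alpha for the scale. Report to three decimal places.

Σσ²ᵢ = 0.654 + 1.528 + 2.752 + 2.703 = 7.637
Sum of distinct covariances = 1.611
total variance = Σσ²ᵢ + 2·Σcov = 7.637 + 2 × 1.611 = 10.859
α = (4/3)·(1 − 7.637/10.859) = 0.396

α = 0.396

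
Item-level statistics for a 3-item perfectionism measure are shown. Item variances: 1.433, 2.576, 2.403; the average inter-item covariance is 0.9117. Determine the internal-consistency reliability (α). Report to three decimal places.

Σσᵢ² = 1.433 + 2.576 + 2.403 = 6.412
Sum of the 3 distinct covariances = 3 × 0.9117 = 2.7351
σ²_total = Σσᵢ² + 2·Σcov = 6.412 + 2 × 2.7351 = 11.8822
α = (3/2)·(1 − 6.412/11.8822) = 0.691

α = 0.691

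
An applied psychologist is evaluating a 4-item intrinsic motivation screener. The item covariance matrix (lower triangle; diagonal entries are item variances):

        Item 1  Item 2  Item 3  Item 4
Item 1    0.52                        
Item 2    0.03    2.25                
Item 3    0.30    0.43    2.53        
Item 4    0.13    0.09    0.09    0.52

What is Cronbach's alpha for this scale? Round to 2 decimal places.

sum of item variances = 0.52 + 2.25 + 2.53 + 0.52 = 5.82
Sum of off-diagonal covariances = 1.07
Var(T) = 5.82 + 2 × 1.07 = 7.96
α = (k/(k−1))·(1 − sum of item variances/Var(T)) = (4/3)·(1 − 5.82/7.96) = 0.36

Cronbach's alpha = 0.36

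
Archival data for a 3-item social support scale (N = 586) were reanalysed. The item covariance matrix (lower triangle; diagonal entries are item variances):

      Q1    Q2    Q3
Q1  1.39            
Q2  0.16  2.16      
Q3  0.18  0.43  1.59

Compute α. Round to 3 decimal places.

ΣVar(i) = 1.39 + 2.16 + 1.59 = 5.14
Σ_{i<j} σ_ij = 0.77
total variance = 5.14 + 2 × 0.77 = 6.68
α = (k/(k−1))·(1 − ΣVar(i)/total variance) = (3/2)·(1 − 5.14/6.68) = 0.346

α = 0.346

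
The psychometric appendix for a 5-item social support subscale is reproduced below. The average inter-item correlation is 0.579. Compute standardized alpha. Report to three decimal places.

Standardized α = k·r̄ / (1 + (k−1)·r̄) = 5 × 0.579 / (1 + 4 × 0.579)
  = 2.8950 / 3.3160 = 0.873

α = 0.873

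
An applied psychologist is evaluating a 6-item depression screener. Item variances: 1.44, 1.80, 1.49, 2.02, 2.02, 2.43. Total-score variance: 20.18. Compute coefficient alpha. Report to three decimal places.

sum of item variances = 1.44 + 1.80 + 1.49 + 2.02 + 2.02 + 2.43 = 11.20
α = (k/(k−1))·(1 − sum of item variances/σ²_total) = (6/5)·(1 − 11.20/20.18) = 0.534

coefficient alpha = 0.534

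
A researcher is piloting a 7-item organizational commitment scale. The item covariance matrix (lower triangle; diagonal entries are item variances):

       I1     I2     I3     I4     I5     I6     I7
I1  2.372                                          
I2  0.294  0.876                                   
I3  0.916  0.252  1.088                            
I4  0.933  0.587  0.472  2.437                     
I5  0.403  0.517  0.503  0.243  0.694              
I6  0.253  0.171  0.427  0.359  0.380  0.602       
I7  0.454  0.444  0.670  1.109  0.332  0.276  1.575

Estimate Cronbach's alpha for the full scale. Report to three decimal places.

α = 0.787

ΣVar(i) = 2.372 + 0.876 + 1.088 + 2.437 + 0.694 + 0.602 + 1.575 = 9.644
Sum of the distinct covariances = 9.995
total variance = 9.644 + 2 × 9.995 = 29.634
α = (k/(k−1))·(1 − ΣVar(i)/total variance) = (7/6)·(1 − 9.644/29.634) = 0.787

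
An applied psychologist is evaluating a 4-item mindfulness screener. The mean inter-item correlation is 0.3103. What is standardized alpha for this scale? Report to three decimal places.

α = 0.643

Standardized α = k·r̄ / (1 + (k−1)·r̄) = 4 × 0.3103 / (1 + 3 × 0.3103)
  = 1.2412 / 1.9309 = 0.643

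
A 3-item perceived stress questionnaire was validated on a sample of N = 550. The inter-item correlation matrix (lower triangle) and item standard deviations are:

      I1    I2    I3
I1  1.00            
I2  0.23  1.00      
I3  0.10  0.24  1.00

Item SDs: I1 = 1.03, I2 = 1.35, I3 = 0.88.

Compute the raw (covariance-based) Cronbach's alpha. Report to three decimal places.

α = 0.413

Σσ²ᵢ = 1.03² + 1.35² + 0.88² = 3.6578
Covariances σ_ij = r_ij · s_i · s_j:
  σ(I1,I2) = 0.23 × 1.03 × 1.35 = 0.3198
  σ(I1,I3) = 0.10 × 1.03 × 0.88 = 0.0906
  σ(I2,I3) = 0.24 × 1.35 × 0.88 = 0.2851
σ²_T = Σσ²ᵢ + 2·Σσ_ij = 3.6578 + 2 × 0.6955 = 5.0488
α = (3/2)·(1 − 3.6578/5.0488) = 0.413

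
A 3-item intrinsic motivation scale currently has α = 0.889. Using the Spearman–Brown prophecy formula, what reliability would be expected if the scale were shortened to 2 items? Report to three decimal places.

predicted reliability = 0.842

Length factor m = 2/3 = 0.6667
α' = m·α / (1 − (1−m)·α)
   = 2/3 × 0.889 / (1 − (1 − 2/3) × 0.889)
   = 0.5927 / 0.7037 = 0.842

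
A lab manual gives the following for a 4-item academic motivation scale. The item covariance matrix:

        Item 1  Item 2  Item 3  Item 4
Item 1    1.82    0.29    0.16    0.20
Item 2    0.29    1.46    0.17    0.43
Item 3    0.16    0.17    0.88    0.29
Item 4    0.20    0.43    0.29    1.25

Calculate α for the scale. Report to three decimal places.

α = 0.484

ΣVar(i) = 1.82 + 1.46 + 0.88 + 1.25 = 5.41
Sum of the distinct covariances = 1.54
Var(T) = 5.41 + 2 × 1.54 = 8.49
α = (k/(k−1))·(1 − ΣVar(i)/Var(T)) = (4/3)·(1 − 5.41/8.49) = 0.484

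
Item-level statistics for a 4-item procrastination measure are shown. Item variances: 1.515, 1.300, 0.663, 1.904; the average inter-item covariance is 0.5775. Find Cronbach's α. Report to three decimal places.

α = 0.750

sum of item variances = 1.515 + 1.300 + 0.663 + 1.904 = 5.382
Sum of the 6 distinct covariances = 6 × 0.5775 = 3.4650
Var(T) = sum of item variances + 2·Σcov = 5.382 + 2 × 3.4650 = 12.3120
α = (4/3)·(1 − 5.382/12.3120) = 0.750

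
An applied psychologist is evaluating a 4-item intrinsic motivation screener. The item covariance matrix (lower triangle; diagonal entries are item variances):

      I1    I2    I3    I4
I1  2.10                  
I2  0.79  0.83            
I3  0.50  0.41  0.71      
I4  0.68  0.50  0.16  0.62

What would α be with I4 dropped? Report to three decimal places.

Remaining items: I1, I2, I3 (k = 3).
ΣVar(i) = 2.10 + 0.83 + 0.71 = 3.64
σ²_T = 3.64 + 2 × 1.70 = 7.04
α (item deleted) = (3/2)·(1 − 3.64/7.04) = 0.724

α = 0.724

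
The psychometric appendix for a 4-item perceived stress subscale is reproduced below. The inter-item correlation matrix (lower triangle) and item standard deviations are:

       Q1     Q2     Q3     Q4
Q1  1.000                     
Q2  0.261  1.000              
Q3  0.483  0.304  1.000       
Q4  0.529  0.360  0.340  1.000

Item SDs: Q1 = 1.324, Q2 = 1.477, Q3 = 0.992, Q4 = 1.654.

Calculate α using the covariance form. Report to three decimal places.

Σσ²ᵢ = 1.324² + 1.477² + 0.992² + 1.654² = 7.6543
Covariances σ_ij = r_ij · s_i · s_j:
  σ(Q1,Q2) = 0.261 × 1.324 × 1.477 = 0.5104
  σ(Q1,Q3) = 0.483 × 1.324 × 0.992 = 0.6344
  σ(Q1,Q4) = 0.529 × 1.324 × 1.654 = 1.1585
  σ(Q2,Q3) = 0.304 × 1.477 × 0.992 = 0.4454
  σ(Q2,Q4) = 0.360 × 1.477 × 1.654 = 0.8795
  σ(Q3,Q4) = 0.340 × 0.992 × 1.654 = 0.5579
σ²_T = Σσ²ᵢ + 2·Σσ_ij = 7.6543 + 2 × 4.1861 = 16.0265
α = (4/3)·(1 − 7.6543/16.0265) = 0.697

α = 0.697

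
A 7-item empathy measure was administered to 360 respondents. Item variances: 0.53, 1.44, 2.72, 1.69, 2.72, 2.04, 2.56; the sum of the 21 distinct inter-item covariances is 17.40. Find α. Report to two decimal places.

sum of item variances = 0.53 + 1.44 + 2.72 + 1.69 + 2.72 + 2.04 + 2.56 = 13.70
Sum of distinct covariances = 17.40
σ²_T = sum of item variances + 2·Σcov = 13.70 + 2 × 17.40 = 48.50
α = (7/6)·(1 − 13.70/48.50) = 0.84

α = 0.84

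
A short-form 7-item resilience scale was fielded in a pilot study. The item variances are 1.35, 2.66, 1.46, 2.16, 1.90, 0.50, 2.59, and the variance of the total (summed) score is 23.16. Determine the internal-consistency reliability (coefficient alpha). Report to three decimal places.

sum of item variances = 1.35 + 2.66 + 1.46 + 2.16 + 1.90 + 0.50 + 2.59 = 12.62
α = (k/(k−1))·(1 − sum of item variances/σ²_total) = (7/6)·(1 − 12.62/23.16) = 0.531

coefficient alpha = 0.531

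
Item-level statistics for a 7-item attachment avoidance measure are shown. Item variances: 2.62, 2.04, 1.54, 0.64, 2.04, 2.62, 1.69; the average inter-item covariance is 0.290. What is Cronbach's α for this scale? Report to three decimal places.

α = 0.560

Σσ²ᵢ = 2.62 + 2.04 + 1.54 + 0.64 + 2.04 + 2.62 + 1.69 = 13.19
Sum of the 21 distinct covariances = 21 × 0.290 = 6.090
total variance = Σσ²ᵢ + 2·Σcov = 13.19 + 2 × 6.090 = 25.370
α = (7/6)·(1 − 13.19/25.370) = 0.560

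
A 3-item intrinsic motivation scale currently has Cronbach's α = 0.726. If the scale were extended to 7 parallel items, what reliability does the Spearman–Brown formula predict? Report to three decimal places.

Length factor m = 7/3 = 2.3333
α' = m·α / (1 + (m−1)·α)
   = 7/3 × 0.726 / (1 + (7/3 − 1) × 0.726)
   = 1.6940 / 1.9680 = 0.861

predicted reliability = 0.861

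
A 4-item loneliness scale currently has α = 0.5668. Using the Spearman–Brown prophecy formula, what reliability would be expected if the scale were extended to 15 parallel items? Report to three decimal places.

predicted reliability = 0.831

Length factor m = 15/4 = 3.7500
α' = m·α / (1 + (m−1)·α)
   = 15/4 × 0.5668 / (1 + (15/4 − 1) × 0.5668)
   = 2.1255 / 2.5587 = 0.831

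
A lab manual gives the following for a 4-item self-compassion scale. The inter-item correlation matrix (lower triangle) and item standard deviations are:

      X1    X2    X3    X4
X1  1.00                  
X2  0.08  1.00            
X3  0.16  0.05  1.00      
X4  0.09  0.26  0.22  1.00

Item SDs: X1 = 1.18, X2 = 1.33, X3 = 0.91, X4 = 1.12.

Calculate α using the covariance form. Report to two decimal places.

Σσ²ᵢ = 1.18² + 1.33² + 0.91² + 1.12² = 5.2438
Covariances σ_ij = r_ij · s_i · s_j:
  σ(X1,X2) = 0.08 × 1.18 × 1.33 = 0.1256
  σ(X1,X3) = 0.16 × 1.18 × 0.91 = 0.1718
  σ(X1,X4) = 0.09 × 1.18 × 1.12 = 0.1189
  σ(X2,X3) = 0.05 × 1.33 × 0.91 = 0.0605
  σ(X2,X4) = 0.26 × 1.33 × 1.12 = 0.3873
  σ(X3,X4) = 0.22 × 0.91 × 1.12 = 0.2242
σ²_T = Σσ²ᵢ + 2·Σσ_ij = 5.2438 + 2 × 1.0883 = 7.4204
α = (4/3)·(1 − 5.2438/7.4204) = 0.39

α = 0.39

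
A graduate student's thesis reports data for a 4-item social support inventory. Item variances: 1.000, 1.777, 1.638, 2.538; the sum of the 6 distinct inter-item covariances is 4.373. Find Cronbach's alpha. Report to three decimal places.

Cronbach's alpha = 0.743

sum of item variances = 1.000 + 1.777 + 1.638 + 2.538 = 6.953
Sum of distinct covariances = 4.373
σ²_T = sum of item variances + 2·Σcov = 6.953 + 2 × 4.373 = 15.699
α = (4/3)·(1 − 6.953/15.699) = 0.743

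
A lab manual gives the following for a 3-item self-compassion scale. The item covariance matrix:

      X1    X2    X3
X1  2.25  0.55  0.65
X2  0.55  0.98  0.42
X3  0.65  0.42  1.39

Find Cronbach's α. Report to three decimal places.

α = 0.618

Σσ²ᵢ = 2.25 + 0.98 + 1.39 = 4.62
Σ_{i<j} σ_ij = 1.62
σ²_T = 4.62 + 2 × 1.62 = 7.86
α = (k/(k−1))·(1 − Σσ²ᵢ/σ²_T) = (3/2)·(1 − 4.62/7.86) = 0.618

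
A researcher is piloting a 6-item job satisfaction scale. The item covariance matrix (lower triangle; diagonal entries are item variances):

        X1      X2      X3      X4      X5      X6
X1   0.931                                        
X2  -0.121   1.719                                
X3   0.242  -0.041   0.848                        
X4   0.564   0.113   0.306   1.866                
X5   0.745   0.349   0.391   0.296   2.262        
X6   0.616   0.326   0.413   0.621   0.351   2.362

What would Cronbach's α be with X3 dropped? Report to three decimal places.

Cronbach's α = 0.572

Remaining items: X1, X2, X4, X5, X6 (k = 5).
Σσᵢ² = 0.931 + 1.719 + 1.866 + 2.262 + 2.362 = 9.140
Var(T) = 9.140 + 2 × 3.860 = 16.860
α (item deleted) = (5/4)·(1 − 9.140/16.860) = 0.572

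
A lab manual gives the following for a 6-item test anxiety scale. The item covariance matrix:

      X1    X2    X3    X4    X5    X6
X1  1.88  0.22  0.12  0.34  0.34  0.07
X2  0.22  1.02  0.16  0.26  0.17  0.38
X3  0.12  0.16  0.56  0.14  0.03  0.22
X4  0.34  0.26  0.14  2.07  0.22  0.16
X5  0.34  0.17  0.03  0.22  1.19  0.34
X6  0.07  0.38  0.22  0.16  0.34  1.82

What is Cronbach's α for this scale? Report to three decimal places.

ΣVar(i) = 1.88 + 1.02 + 0.56 + 2.07 + 1.19 + 1.82 = 8.54
Σ_{i<j} σ_ij = 3.17
total variance = 8.54 + 2 × 3.17 = 14.88
α = (k/(k−1))·(1 − ΣVar(i)/total variance) = (6/5)·(1 − 8.54/14.88) = 0.511

α = 0.511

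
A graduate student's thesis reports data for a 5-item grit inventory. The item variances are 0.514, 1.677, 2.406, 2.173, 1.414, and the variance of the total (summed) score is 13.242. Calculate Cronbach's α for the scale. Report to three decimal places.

Cronbach's α = 0.477

Σσ²ᵢ = 0.514 + 1.677 + 2.406 + 2.173 + 1.414 = 8.184
α = (k/(k−1))·(1 − Σσ²ᵢ/Var(T)) = (5/4)·(1 − 8.184/13.242) = 0.477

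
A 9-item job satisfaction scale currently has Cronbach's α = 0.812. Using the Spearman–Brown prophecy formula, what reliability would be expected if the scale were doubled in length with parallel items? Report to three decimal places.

predicted reliability = 0.896

Length factor m = 2
α' = m·α / (1 + (m−1)·α)
   = 2 × 0.812 / (1 + (2 − 1) × 0.812)
   = 1.6240 / 1.8120 = 0.896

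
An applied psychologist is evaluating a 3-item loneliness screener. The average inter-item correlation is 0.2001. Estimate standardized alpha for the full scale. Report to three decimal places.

standardized alpha = 0.429

Standardized α = k·r̄ / (1 + (k−1)·r̄) = 3 × 0.2001 / (1 + 2 × 0.2001)
  = 0.6003 / 1.4002 = 0.429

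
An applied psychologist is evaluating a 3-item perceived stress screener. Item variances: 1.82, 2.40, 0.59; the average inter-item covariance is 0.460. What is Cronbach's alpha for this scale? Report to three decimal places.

ΣVar(i) = 1.82 + 2.40 + 0.59 = 4.81
Sum of the 3 distinct covariances = 3 × 0.460 = 1.380
Var(T) = ΣVar(i) + 2·Σcov = 4.81 + 2 × 1.380 = 7.570
α = (3/2)·(1 − 4.81/7.570) = 0.547

Cronbach's alpha = 0.547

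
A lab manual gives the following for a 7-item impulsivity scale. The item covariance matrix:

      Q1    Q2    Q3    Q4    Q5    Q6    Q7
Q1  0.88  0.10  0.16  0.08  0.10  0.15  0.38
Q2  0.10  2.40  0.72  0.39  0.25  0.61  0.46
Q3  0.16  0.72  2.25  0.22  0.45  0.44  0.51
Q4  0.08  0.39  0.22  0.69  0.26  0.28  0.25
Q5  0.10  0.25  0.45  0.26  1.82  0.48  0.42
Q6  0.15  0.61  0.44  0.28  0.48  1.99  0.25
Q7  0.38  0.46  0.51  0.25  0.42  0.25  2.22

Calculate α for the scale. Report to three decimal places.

sum of item variances = 0.88 + 2.40 + 2.25 + 0.69 + 1.82 + 1.99 + 2.22 = 12.25
Sum of off-diagonal covariances = 6.96
total variance = 12.25 + 2 × 6.96 = 26.17
α = (k/(k−1))·(1 − sum of item variances/total variance) = (7/6)·(1 − 12.25/26.17) = 0.621

α = 0.621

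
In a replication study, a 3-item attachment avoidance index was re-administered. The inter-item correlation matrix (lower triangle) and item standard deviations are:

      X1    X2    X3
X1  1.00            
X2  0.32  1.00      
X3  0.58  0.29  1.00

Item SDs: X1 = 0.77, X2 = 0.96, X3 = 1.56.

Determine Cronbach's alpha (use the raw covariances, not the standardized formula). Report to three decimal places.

Σσ²ᵢ = 0.77² + 0.96² + 1.56² = 3.9481
Covariances σ_ij = r_ij · s_i · s_j:
  σ(X1,X2) = 0.32 × 0.77 × 0.96 = 0.2365
  σ(X1,X3) = 0.58 × 0.77 × 1.56 = 0.6967
  σ(X2,X3) = 0.29 × 0.96 × 1.56 = 0.4343
σ²_T = Σσ²ᵢ + 2·Σσ_ij = 3.9481 + 2 × 1.3675 = 6.6831
α = (3/2)·(1 − 3.9481/6.6831) = 0.614

α = 0.614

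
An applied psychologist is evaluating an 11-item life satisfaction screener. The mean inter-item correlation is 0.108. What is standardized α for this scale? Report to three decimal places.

standardized α = 0.571

Standardized α = k·r̄ / (1 + (k−1)·r̄) = 11 × 0.108 / (1 + 10 × 0.108)
  = 1.1880 / 2.0800 = 0.571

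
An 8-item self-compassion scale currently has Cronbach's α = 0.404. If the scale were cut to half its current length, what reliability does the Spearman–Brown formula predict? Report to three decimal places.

Length factor m = 1/2
α' = m·α / (1 − (1−m)·α)
   = 1/2 × 0.404 / (1 − (1 − 1/2) × 0.404)
   = 0.2020 / 0.7980 = 0.253

predicted reliability = 0.253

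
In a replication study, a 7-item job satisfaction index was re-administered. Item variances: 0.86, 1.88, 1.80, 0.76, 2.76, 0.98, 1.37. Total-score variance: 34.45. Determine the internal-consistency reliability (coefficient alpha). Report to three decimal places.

α = 0.814

Σσᵢ² = 0.86 + 1.88 + 1.80 + 0.76 + 2.76 + 0.98 + 1.37 = 10.41
α = (k/(k−1))·(1 − Σσᵢ²/Var(T)) = (7/6)·(1 − 10.41/34.45) = 0.814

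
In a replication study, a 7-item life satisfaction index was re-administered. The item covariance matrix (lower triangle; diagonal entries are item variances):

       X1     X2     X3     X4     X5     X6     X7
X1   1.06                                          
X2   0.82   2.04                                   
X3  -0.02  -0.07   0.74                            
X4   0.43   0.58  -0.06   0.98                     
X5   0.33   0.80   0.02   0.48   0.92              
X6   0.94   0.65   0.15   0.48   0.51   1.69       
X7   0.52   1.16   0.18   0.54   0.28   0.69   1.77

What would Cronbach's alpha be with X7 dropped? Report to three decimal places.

Cronbach's alpha = 0.743

Remaining items: X1, X2, X3, X4, X5, X6 (k = 6).
Σσ²ᵢ = 1.06 + 2.04 + 0.74 + 0.98 + 0.92 + 1.69 = 7.43
Var(T) = 7.43 + 2 × 6.04 = 19.51
α (item deleted) = (6/5)·(1 − 7.43/19.51) = 0.743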